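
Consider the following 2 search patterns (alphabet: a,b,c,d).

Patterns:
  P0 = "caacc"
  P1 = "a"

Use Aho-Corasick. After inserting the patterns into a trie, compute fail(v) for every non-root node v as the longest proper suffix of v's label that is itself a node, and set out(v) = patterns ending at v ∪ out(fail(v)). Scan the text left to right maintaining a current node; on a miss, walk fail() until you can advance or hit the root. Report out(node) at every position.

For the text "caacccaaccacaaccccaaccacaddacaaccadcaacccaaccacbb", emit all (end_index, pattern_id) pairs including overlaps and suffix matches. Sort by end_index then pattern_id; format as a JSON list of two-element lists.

Build automaton:
Trie (insert patterns):
  0='ε' goto a→6 c→1
  1='c' goto a→2
  2='ca' goto a→3
  3='caa' goto c→4
  4='caac' goto c→5
  5='caacc' goto ·  ←P0
  6='a' goto ·  ←P1

Failure links (BFS by depth):
  n1('c'): parent n0 fail=0; on 'c' 0 → fail=0;  out ∅∪∅=∅
  n6('a'): parent n0 fail=0; on 'a' 0 → fail=0;  out {1}∪∅={1}
  n2('ca'): parent n1 fail=0; on 'a' 0 → fail=6;  out ∅∪{1}={1}
  n3('caa'): parent n2 fail=6; on 'a' 6→0 → fail=6;  out ∅∪{1}={1}
  n4('caac'): parent n3 fail=6; on 'c' 6→0 → fail=1;  out ∅∪∅=∅
  n5('caacc'): parent n4 fail=1; on 'c' 1→0 → fail=1;  out {0}∪∅={0}

Scan:
i=0 'c': node 0→1
i=1 'a': node 1→2  ** P1@[1:1]
i=2 'a': node 2→3  ** P1@[2:2]
i=3 'c': node 3→4
i=4 'c': node 4→5  ** P0@[0:4]
i=5 'c': node 5→1 (fail-walked)
i=6 'a': node 1→2  ** P1@[6:6]
i=7 'a': node 2→3  ** P1@[7:7]
i=8 'c': node 3→4
i=9 'c': node 4→5  ** P0@[5:9]
i=10 'a': node 5→2 (fail-walked)  ** P1@[10:10]
i=11 'c': node 2→1 (fail-walked)
i=12 'a': node 1→2  ** P1@[12:12]
i=13 'a': node 2→3  ** P1@[13:13]
i=14 'c': node 3→4
i=15 'c': node 4→5  ** P0@[11:15]
i=16 'c': node 5→1 (fail-walked)
i=17 'c': node 1→1 (fail-walked)
i=18 'a': node 1→2  ** P1@[18:18]
i=19 'a': node 2→3  ** P1@[19:19]
i=20 'c': node 3→4
i=21 'c': node 4→5  ** P0@[17:21]
i=22 'a': node 5→2 (fail-walked)  ** P1@[22:22]
i=23 'c': node 2→1 (fail-walked)
i=24 'a': node 1→2  ** P1@[24:24]
i=25 'd': node 2→0 (fail-walked)
i=26 'd': node 0→0
i=27 'a': node 0→6  ** P1@[27:27]
i=28 'c': node 6→1 (fail-walked)
i=29 'a': node 1→2  ** P1@[29:29]
i=30 'a': node 2→3  ** P1@[30:30]
i=31 'c': node 3→4
i=32 'c': node 4→5  ** P0@[28:32]
i=33 'a': node 5→2 (fail-walked)  ** P1@[33:33]
i=34 'd': node 2→0 (fail-walked)
i=35 'c': node 0→1
i=36 'a': node 1→2  ** P1@[36:36]
i=37 'a': node 2→3  ** P1@[37:37]
i=38 'c': node 3→4
i=39 'c': node 4→5  ** P0@[35:39]
i=40 'c': node 5→1 (fail-walked)
i=41 'a': node 1→2  ** P1@[41:41]
i=42 'a': node 2→3  ** P1@[42:42]
i=43 'c': node 3→4
i=44 'c': node 4→5  ** P0@[40:44]
i=45 'a': node 5→2 (fail-walked)  ** P1@[45:45]
i=46 'c': node 2→1 (fail-walked)
i=47 'b': node 1→0 (fail-walked)
i=48 'b': node 0→0

Matches: [[1,1],[2,1],[4,0],[6,1],[7,1],[9,0],[10,1],[12,1],[13,1],[15,0],[18,1],[19,1],[21,0],[22,1],[24,1],[27,1],[29,1],[30,1],[32,0],[33,1],[36,1],[37,1],[39,0],[41,1],[42,1],[44,0],[45,1]]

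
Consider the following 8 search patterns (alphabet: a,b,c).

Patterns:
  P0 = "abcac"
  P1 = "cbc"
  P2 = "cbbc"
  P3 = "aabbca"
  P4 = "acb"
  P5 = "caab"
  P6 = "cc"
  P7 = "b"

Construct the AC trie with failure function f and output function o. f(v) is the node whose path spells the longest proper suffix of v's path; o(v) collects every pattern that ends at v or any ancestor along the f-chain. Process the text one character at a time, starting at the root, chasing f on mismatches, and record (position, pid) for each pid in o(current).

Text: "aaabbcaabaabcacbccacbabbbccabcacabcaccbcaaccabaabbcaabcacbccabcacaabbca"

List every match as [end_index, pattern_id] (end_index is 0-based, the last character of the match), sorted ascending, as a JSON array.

Build:
Trie nodes:
  n0 'ε': a→1 b→22 c→6
  n1 'a': a→11 b→2 c→16
  n2 'ab': c→3
  n3 'abc': a→4
  n4 'abca': c→5
  n5 'abcac': ·  ←P0
  n6 'c': a→18 b→7 c→21
  n7 'cb': b→9 c→8
  n8 'cbc': ·  ←P1
  n9 'cbb': c→10
  n10 'cbbc': ·  ←P2
  n11 'aa': b→12
  n12 'aab': b→13
  n13 'aabb': c→14
  n14 'aabbc': a→15
  n15 'aabbca': ·  ←P3
  n16 'ac': b→17
  n17 'acb': ·  ←P4
  n18 'ca': a→19
  n19 'caa': b→20
  n20 'caab': ·  ←P5
  n21 'cc': ·  ←P6
  n22 'b': ·  ←P7

BFS fail/out derivation:
  fail(1) 'a': from fail(0)=0 chase 'a': 0 ⇒ 0;  out=∅∪out(0)=∅
  fail(6) 'c': from fail(0)=0 chase 'c': 0 ⇒ 0;  out=∅∪out(0)=∅
  fail(22) 'b': from fail(0)=0 chase 'b': 0 ⇒ 0;  out={7}∪out(0)={7}
  fail(2) 'ab': from fail(1)=0 chase 'b': 0 ⇒ 22;  out=∅∪out(22)={7}
  fail(7) 'cb': from fail(6)=0 chase 'b': 0 ⇒ 22;  out=∅∪out(22)={7}
  fail(11) 'aa': from fail(1)=0 chase 'a': 0 ⇒ 1;  out=∅∪out(1)=∅
  fail(16) 'ac': from fail(1)=0 chase 'c': 0 ⇒ 6;  out=∅∪out(6)=∅
  fail(18) 'ca': from fail(6)=0 chase 'a': 0 ⇒ 1;  out=∅∪out(1)=∅
  fail(21) 'cc': from fail(6)=0 chase 'c': 0 ⇒ 6;  out={6}∪out(6)={6}
  fail(3) 'abc': from fail(2)=22 chase 'c': 22→0 ⇒ 6;  out=∅∪out(6)=∅
  fail(8) 'cbc': from fail(7)=22 chase 'c': 22→0 ⇒ 6;  out={1}∪out(6)={1}
  fail(9) 'cbb': from fail(7)=22 chase 'b': 22→0 ⇒ 22;  out=∅∪out(22)={7}
  fail(12) 'aab': from fail(11)=1 chase 'b': 1 ⇒ 2;  out=∅∪out(2)={7}
  fail(17) 'acb': from fail(16)=6 chase 'b': 6 ⇒ 7;  out={4}∪out(7)={4,7}
  fail(19) 'caa': from fail(18)=1 chase 'a': 1 ⇒ 11;  out=∅∪out(11)=∅
  fail(4) 'abca': from fail(3)=6 chase 'a': 6 ⇒ 18;  out=∅∪out(18)=∅
  fail(10) 'cbbc': from fail(9)=22 chase 'c': 22→0 ⇒ 6;  out={2}∪out(6)={2}
  fail(13) 'aabb': from fail(12)=2 chase 'b': 2→22→0 ⇒ 22;  out=∅∪out(22)={7}
  fail(20) 'caab': from fail(19)=11 chase 'b': 11 ⇒ 12;  out={5}∪out(12)={5,7}
  fail(5) 'abcac': from fail(4)=18 chase 'c': 18→1 ⇒ 16;  out={0}∪out(16)={0}
  fail(14) 'aabbc': from fail(13)=22 chase 'c': 22→0 ⇒ 6;  out=∅∪out(6)=∅
  fail(15) 'aabbca': from fail(14)=6 chase 'a': 6 ⇒ 18;  out={3}∪out(18)={3}

Run:
[0] read 'a'  n0⇒n1
[1] read 'a'  n1⇒n11
[2] read 'a'  n11⇒n11 ·f
[3] read 'b'  n11⇒n12  ** P7@[3:3]
[4] read 'b'  n12⇒n13  ** P7@[4:4]
[5] read 'c'  n13⇒n14
[6] read 'a'  n14⇒n15  ** P3@[1:6]
[7] read 'a'  n15⇒n19 ·f
[8] read 'b'  n19⇒n20  ** P5@[5:8],P7@[8:8]
[9] read 'a'  n20⇒n1 ·f
[10] read 'a'  n1⇒n11
[11] read 'b'  n11⇒n12  ** P7@[11:11]
[12] read 'c'  n12⇒n3 ·f
[13] read 'a'  n3⇒n4
[14] read 'c'  n4⇒n5  ** P0@[10:14]
[15] read 'b'  n5⇒n17 ·f  ** P4@[13:15],P7@[15:15]
[16] read 'c'  n17⇒n8 ·f  ** P1@[14:16]
[17] read 'c'  n8⇒n21 ·f  ** P6@[16:17]
[18] read 'a'  n21⇒n18 ·f
[19] read 'c'  n18⇒n16 ·f
[20] read 'b'  n16⇒n17  ** P4@[18:20],P7@[20:20]
[21] read 'a'  n17⇒n1 ·f
[22] read 'b'  n1⇒n2  ** P7@[22:22]
[23] read 'b'  n2⇒n22 ·f  ** P7@[23:23]
[24] read 'b'  n22⇒n22 ·f  ** P7@[24:24]
[25] read 'c'  n22⇒n6 ·f
[26] read 'c'  n6⇒n21  ** P6@[25:26]
[27] read 'a'  n21⇒n18 ·f
[28] read 'b'  n18⇒n2 ·f  ** P7@[28:28]
[29] read 'c'  n2⇒n3
[30] read 'a'  n3⇒n4
[31] read 'c'  n4⇒n5  ** P0@[27:31]
[32] read 'a'  n5⇒n18 ·f
[33] read 'b'  n18⇒n2 ·f  ** P7@[33:33]
[34] read 'c'  n2⇒n3
[35] read 'a'  n3⇒n4
[36] read 'c'  n4⇒n5  ** P0@[32:36]
[37] read 'c'  n5⇒n21 ·f  ** P6@[36:37]
[38] read 'b'  n21⇒n7 ·f  ** P7@[38:38]
[39] read 'c'  n7⇒n8  ** P1@[37:39]
[40] read 'a'  n8⇒n18 ·f
[41] read 'a'  n18⇒n19
[42] read 'c'  n19⇒n16 ·f
[43] read 'c'  n16⇒n21 ·f  ** P6@[42:43]
[44] read 'a'  n21⇒n18 ·f
[45] read 'b'  n18⇒n2 ·f  ** P7@[45:45]
[46] read 'a'  n2⇒n1 ·f
[47] read 'a'  n1⇒n11
[48] read 'b'  n11⇒n12  ** P7@[48:48]
[49] read 'b'  n12⇒n13  ** P7@[49:49]
[50] read 'c'  n13⇒n14
[51] read 'a'  n14⇒n15  ** P3@[46:51]
[52] read 'a'  n15⇒n19 ·f
[53] read 'b'  n19⇒n20  ** P5@[50:53],P7@[53:53]
[54] read 'c'  n20⇒n3 ·f
[55] read 'a'  n3⇒n4
[56] read 'c'  n4⇒n5  ** P0@[52:56]
[57] read 'b'  n5⇒n17 ·f  ** P4@[55:57],P7@[57:57]
[58] read 'c'  n17⇒n8 ·f  ** P1@[56:58]
[59] read 'c'  n8⇒n21 ·f  ** P6@[58:59]
[60] read 'a'  n21⇒n18 ·f
[61] read 'b'  n18⇒n2 ·f  ** P7@[61:61]
[62] read 'c'  n2⇒n3
[63] read 'a'  n3⇒n4
[64] read 'c'  n4⇒n5  ** P0@[60:64]
[65] read 'a'  n5⇒n18 ·f
[66] read 'a'  n18⇒n19
[67] read 'b'  n19⇒n20  ** P5@[64:67],P7@[67:67]
[68] read 'b'  n20⇒n13 ·f  ** P7@[68:68]
[69] read 'c'  n13⇒n14
[70] read 'a'  n14⇒n15  ** P3@[65:70]

Result: [[3,7],[4,7],[6,3],[8,5],[8,7],[11,7],[14,0],[15,4],[15,7],[16,1],[17,6],[20,4],[20,7],[22,7],[23,7],[24,7],[26,6],[28,7],[31,0],[33,7],[36,0],[37,6],[38,7],[39,1],[43,6],[45,7],[48,7],[49,7],[51,3],[53,5],[53,7],[56,0],[57,4],[57,7],[58,1],[59,6],[61,7],[64,0],[67,5],[67,7],[68,7],[70,3]]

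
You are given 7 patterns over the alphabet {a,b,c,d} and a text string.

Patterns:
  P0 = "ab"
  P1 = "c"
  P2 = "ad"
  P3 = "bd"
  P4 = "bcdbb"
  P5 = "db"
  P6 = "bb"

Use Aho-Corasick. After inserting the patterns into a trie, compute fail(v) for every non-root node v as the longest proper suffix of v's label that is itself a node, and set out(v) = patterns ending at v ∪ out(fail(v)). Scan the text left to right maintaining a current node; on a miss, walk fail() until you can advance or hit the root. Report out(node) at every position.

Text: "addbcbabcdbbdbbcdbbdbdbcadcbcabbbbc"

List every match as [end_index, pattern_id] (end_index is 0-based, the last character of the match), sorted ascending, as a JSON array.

Build automaton:
Trie (insert patterns):
  n0 'ε': a→1 b→5 c→3 d→11
  n1 'a': b→2 d→4
  n2 'ab': ·  ←P0
  n3 'c': ·  ←P1
  n4 'ad': ·  ←P2
  n5 'b': b→13 c→7 d→6
  n6 'bd': ·  ←P3
  n7 'bc': d→8
  n8 'bcd': b→9
  n9 'bcdb': b→10
  n10 'bcdbb': ·  ←P4
  n11 'd': b→12
  n12 'db': ·  ←P5
  n13 'bb': ·  ←P6

Failure links (BFS by depth):
  n1('a'): parent n0 fail=0; on 'a' 0 → fail=0;  out ∅∪∅=∅
  n3('c'): parent n0 fail=0; on 'c' 0 → fail=0;  out {1}∪∅={1}
  n5('b'): parent n0 fail=0; on 'b' 0 → fail=0;  out ∅∪∅=∅
  n11('d'): parent n0 fail=0; on 'd' 0 → fail=0;  out ∅∪∅=∅
  n2('ab'): parent n1 fail=0; on 'b' 0 → fail=5;  out {0}∪∅={0}
  n4('ad'): parent n1 fail=0; on 'd' 0 → fail=11;  out {2}∪∅={2}
  n6('bd'): parent n5 fail=0; on 'd' 0 → fail=11;  out {3}∪∅={3}
  n7('bc'): parent n5 fail=0; on 'c' 0 → fail=3;  out ∅∪{1}={1}
  n12('db'): parent n11 fail=0; on 'b' 0 → fail=5;  out {5}∪∅={5}
  n13('bb'): parent n5 fail=0; on 'b' 0 → fail=5;  out {6}∪∅={6}
  n8('bcd'): parent n7 fail=3; on 'd' 3→0 → fail=11;  out ∅∪∅=∅
  n9('bcdb'): parent n8 fail=11; on 'b' 11 → fail=12;  out ∅∪{5}={5}
  n10('bcdbb'): parent n9 fail=12; on 'b' 12→5 → fail=13;  out {4}∪{6}={4,6}

Text stream:
i=0 'a': node 0→1
i=1 'd': node 1→4  ** P2@[0:1]
i=2 'd': node 4→11 ·f
i=3 'b': node 11→12  ** P5@[2:3]
i=4 'c': node 12→7 ·f  ** P1@[4:4]
i=5 'b': node 7→5 ·f
i=6 'a': node 5→1 ·f
i=7 'b': node 1→2  ** P0@[6:7]
i=8 'c': node 2→7 ·f  ** P1@[8:8]
i=9 'd': node 7→8
i=10 'b': node 8→9  ** P5@[9:10]
i=11 'b': node 9→10  ** P4@[7:11],P6@[10:11]
i=12 'd': node 10→6 ·f  ** P3@[11:12]
i=13 'b': node 6→12 ·f  ** P5@[12:13]
i=14 'b': node 12→13 ·f  ** P6@[13:14]
i=15 'c': node 13→7 ·f  ** P1@[15:15]
i=16 'd': node 7→8
i=17 'b': node 8→9  ** P5@[16:17]
i=18 'b': node 9→10  ** P4@[14:18],P6@[17:18]
i=19 'd': node 10→6 ·f  ** P3@[18:19]
i=20 'b': node 6→12 ·f  ** P5@[19:20]
i=21 'd': node 12→6 ·f  ** P3@[20:21]
i=22 'b': node 6→12 ·f  ** P5@[21:22]
i=23 'c': node 12→7 ·f  ** P1@[23:23]
i=24 'a': node 7→1 ·f
i=25 'd': node 1→4  ** P2@[24:25]
i=26 'c': node 4→3 ·f  ** P1@[26:26]
i=27 'b': node 3→5 ·f
i=28 'c': node 5→7  ** P1@[28:28]
i=29 'a': node 7→1 ·f
i=30 'b': node 1→2  ** P0@[29:30]
i=31 'b': node 2→13 ·f  ** P6@[30:31]
i=32 'b': node 13→13 ·f  ** P6@[31:32]
i=33 'b': node 13→13 ·f  ** P6@[32:33]
i=34 'c': node 13→7 ·f  ** P1@[34:34]

Result: [[1,2],[3,5],[4,1],[7,0],[8,1],[10,5],[11,4],[11,6],[12,3],[13,5],[14,6],[15,1],[17,5],[18,4],[18,6],[19,3],[20,5],[21,3],[22,5],[23,1],[25,2],[26,1],[28,1],[30,0],[31,6],[32,6],[33,6],[34,1]]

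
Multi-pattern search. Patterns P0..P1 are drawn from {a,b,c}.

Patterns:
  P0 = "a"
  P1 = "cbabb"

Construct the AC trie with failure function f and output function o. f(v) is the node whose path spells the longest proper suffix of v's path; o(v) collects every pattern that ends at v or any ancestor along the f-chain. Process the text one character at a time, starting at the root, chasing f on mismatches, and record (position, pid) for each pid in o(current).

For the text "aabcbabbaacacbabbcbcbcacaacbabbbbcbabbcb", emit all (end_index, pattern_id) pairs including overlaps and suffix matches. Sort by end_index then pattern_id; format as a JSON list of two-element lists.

Construct AC machine:
Trie nodes:
  n0 'ε': a→1 c→2
  n1 'a': ·  [P0 ends]
  n2 'c': b→3
  n3 'cb': a→4
  n4 'cba': b→5
  n5 'cbab': b→6
  n6 'cbabb': ·  [P1 ends]

BFS fail/out derivation:
  fail(1) 'a': from fail(0)=0 chase 'a': 0 ⇒ 0;  out={0}∪out(0)={0}
  fail(2) 'c': from fail(0)=0 chase 'c': 0 ⇒ 0;  out=∅∪out(0)=∅
  fail(3) 'cb': from fail(2)=0 chase 'b': 0 ⇒ 0;  out=∅∪out(0)=∅
  fail(4) 'cba': from fail(3)=0 chase 'a': 0 ⇒ 1;  out=∅∪out(1)={0}
  fail(5) 'cbab': from fail(4)=1 chase 'b': 1→0 ⇒ 0;  out=∅∪out(0)=∅
  fail(6) 'cbabb': from fail(5)=0 chase 'b': 0 ⇒ 0;  out={1}∪out(0)={1}

Text stream:
pos 0 'a': at 1  ** P0@[0:0]
pos 1 'a': at 1 (fail-walked)  ** P0@[1:1]
pos 2 'b': at 0 (fail-walked)
pos 3 'c': at 2
pos 4 'b': at 3
pos 5 'a': at 4  ** P0@[5:5]
pos 6 'b': at 5
pos 7 'b': at 6  ** P1@[3:7]
pos 8 'a': at 1 (fail-walked)  ** P0@[8:8]
pos 9 'a': at 1 (fail-walked)  ** P0@[9:9]
pos 10 'c': at 2 (fail-walked)
pos 11 'a': at 1 (fail-walked)  ** P0@[11:11]
pos 12 'c': at 2 (fail-walked)
pos 13 'b': at 3
pos 14 'a': at 4  ** P0@[14:14]
pos 15 'b': at 5
pos 16 'b': at 6  ** P1@[12:16]
pos 17 'c': at 2 (fail-walked)
pos 18 'b': at 3
pos 19 'c': at 2 (fail-walked)
pos 20 'b': at 3
pos 21 'c': at 2 (fail-walked)
pos 22 'a': at 1 (fail-walked)  ** P0@[22:22]
pos 23 'c': at 2 (fail-walked)
pos 24 'a': at 1 (fail-walked)  ** P0@[24:24]
pos 25 'a': at 1 (fail-walked)  ** P0@[25:25]
pos 26 'c': at 2 (fail-walked)
pos 27 'b': at 3
pos 28 'a': at 4  ** P0@[28:28]
pos 29 'b': at 5
pos 30 'b': at 6  ** P1@[26:30]
pos 31 'b': at 0 (fail-walked)
pos 32 'b': at 0
pos 33 'c': at 2
pos 34 'b': at 3
pos 35 'a': at 4  ** P0@[35:35]
pos 36 'b': at 5
pos 37 'b': at 6  ** P1@[33:37]
pos 38 'c': at 2 (fail-walked)
pos 39 'b': at 3

Result: [[0,0],[1,0],[5,0],[7,1],[8,0],[9,0],[11,0],[14,0],[16,1],[22,0],[24,0],[25,0],[28,0],[30,1],[35,0],[37,1]]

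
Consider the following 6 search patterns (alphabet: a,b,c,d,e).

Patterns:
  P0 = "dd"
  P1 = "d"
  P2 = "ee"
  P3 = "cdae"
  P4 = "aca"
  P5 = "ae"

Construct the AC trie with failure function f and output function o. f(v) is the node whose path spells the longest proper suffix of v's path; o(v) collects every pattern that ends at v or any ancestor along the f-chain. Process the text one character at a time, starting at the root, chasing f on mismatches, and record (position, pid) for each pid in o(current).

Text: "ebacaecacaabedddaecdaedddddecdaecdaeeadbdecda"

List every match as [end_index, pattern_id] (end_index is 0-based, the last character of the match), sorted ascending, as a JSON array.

Build automaton:
Trie (insert patterns):
  0='ε' goto a→9 c→5 d→1 e→3
  1='d' goto d→2  ←P1
  2='dd' goto ·  ←P0
  3='e' goto e→4
  4='ee' goto ·  ←P2
  5='c' goto d→6
  6='cd' goto a→7
  7='cda' goto e→8
  8='cdae' goto ·  ←P3
  9='a' goto c→10 e→12
  10='ac' goto a→11
  11='aca' goto ·  ←P4
  12='ae' goto ·  ←P5

Failure links (BFS by depth):
  fail(1) 'd': from fail(0)=0 chase 'd': 0 ⇒ 0;  out={1}∪out(0)={1}
  fail(3) 'e': from fail(0)=0 chase 'e': 0 ⇒ 0;  out=∅∪out(0)=∅
  fail(5) 'c': from fail(0)=0 chase 'c': 0 ⇒ 0;  out=∅∪out(0)=∅
  fail(9) 'a': from fail(0)=0 chase 'a': 0 ⇒ 0;  out=∅∪out(0)=∅
  fail(2) 'dd': from fail(1)=0 chase 'd': 0 ⇒ 1;  out={0}∪out(1)={0,1}
  fail(4) 'ee': from fail(3)=0 chase 'e': 0 ⇒ 3;  out={2}∪out(3)={2}
  fail(6) 'cd': from fail(5)=0 chase 'd': 0 ⇒ 1;  out=∅∪out(1)={1}
  fail(10) 'ac': from fail(9)=0 chase 'c': 0 ⇒ 5;  out=∅∪out(5)=∅
  fail(12) 'ae': from fail(9)=0 chase 'e': 0 ⇒ 3;  out={5}∪out(3)={5}
  fail(7) 'cda': from fail(6)=1 chase 'a': 1→0 ⇒ 9;  out=∅∪out(9)=∅
  fail(11) 'aca': from fail(10)=5 chase 'a': 5→0 ⇒ 9;  out={4}∪out(9)={4}
  fail(8) 'cdae': from fail(7)=9 chase 'e': 9 ⇒ 12;  out={3}∪out(12)={3,5}

Scan:
i=0 'e': node 0→3
i=1 'b': node 3→0 (fail-walked)
i=2 'a': node 0→9
i=3 'c': node 9→10
i=4 'a': node 10→11  ** P4@[2:4]
i=5 'e': node 11→12 (fail-walked)  ** P5@[4:5]
i=6 'c': node 12→5 (fail-walked)
i=7 'a': node 5→9 (fail-walked)
i=8 'c': node 9→10
i=9 'a': node 10→11  ** P4@[7:9]
i=10 'a': node 11→9 (fail-walked)
i=11 'b': node 9→0 (fail-walked)
i=12 'e': node 0→3
i=13 'd': node 3→1 (fail-walked)  ** P1@[13:13]
i=14 'd': node 1→2  ** P0@[13:14],P1@[14:14]
i=15 'd': node 2→2 (fail-walked)  ** P0@[14:15],P1@[15:15]
i=16 'a': node 2→9 (fail-walked)
i=17 'e': node 9→12  ** P5@[16:17]
i=18 'c': node 12→5 (fail-walked)
i=19 'd': node 5→6  ** P1@[19:19]
i=20 'a': node 6→7
i=21 'e': node 7→8  ** P3@[18:21],P5@[20:21]
i=22 'd': node 8→1 (fail-walked)  ** P1@[22:22]
i=23 'd': node 1→2  ** P0@[22:23],P1@[23:23]
i=24 'd': node 2→2 (fail-walked)  ** P0@[23:24],P1@[24:24]
i=25 'd': node 2→2 (fail-walked)  ** P0@[24:25],P1@[25:25]
i=26 'd': node 2→2 (fail-walked)  ** P0@[25:26],P1@[26:26]
i=27 'e': node 2→3 (fail-walked)
i=28 'c': node 3→5 (fail-walked)
i=29 'd': node 5→6  ** P1@[29:29]
i=30 'a': node 6→7
i=31 'e': node 7→8  ** P3@[28:31],P5@[30:31]
i=32 'c': node 8→5 (fail-walked)
i=33 'd': node 5→6  ** P1@[33:33]
i=34 'a': node 6→7
i=35 'e': node 7→8  ** P3@[32:35],P5@[34:35]
i=36 'e': node 8→4 (fail-walked)  ** P2@[35:36]
i=37 'a': node 4→9 (fail-walked)
i=38 'd': node 9→1 (fail-walked)  ** P1@[38:38]
i=39 'b': node 1→0 (fail-walked)
i=40 'd': node 0→1  ** P1@[40:40]
i=41 'e': node 1→3 (fail-walked)
i=42 'c': node 3→5 (fail-walked)
i=43 'd': node 5→6  ** P1@[43:43]
i=44 'a': node 6→7

Result: [[4,4],[5,5],[9,4],[13,1],[14,0],[14,1],[15,0],[15,1],[17,5],[19,1],[21,3],[21,5],[22,1],[23,0],[23,1],[24,0],[24,1],[25,0],[25,1],[26,0],[26,1],[29,1],[31,3],[31,5],[33,1],[35,3],[35,5],[36,2],[38,1],[40,1],[43,1]]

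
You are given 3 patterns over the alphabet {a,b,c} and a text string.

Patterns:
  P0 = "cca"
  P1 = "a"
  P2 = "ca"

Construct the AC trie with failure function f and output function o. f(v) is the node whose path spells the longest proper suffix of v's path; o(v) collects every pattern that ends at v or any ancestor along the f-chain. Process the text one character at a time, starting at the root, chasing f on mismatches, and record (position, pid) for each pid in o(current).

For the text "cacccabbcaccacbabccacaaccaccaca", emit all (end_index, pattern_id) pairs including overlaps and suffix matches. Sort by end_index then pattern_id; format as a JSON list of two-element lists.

Build:
Trie (insert patterns):
  n0 'ε': a→4 c→1
  n1 'c': a→5 c→2
  n2 'cc': a→3
  n3 'cca': ·  [P0 ends]
  n4 'a': ·  [P1 ends]
  n5 'ca': ·  [P2 ends]

BFS fail/out derivation:
  n1('c'): parent n0 fail=0; on 'c' 0 → fail=0;  out ∅∪∅=∅
  n4('a'): parent n0 fail=0; on 'a' 0 → fail=0;  out {1}∪∅={1}
  n2('cc'): parent n1 fail=0; on 'c' 0 → fail=1;  out ∅∪∅=∅
  n5('ca'): parent n1 fail=0; on 'a' 0 → fail=4;  out {2}∪{1}={1,2}
  n3('cca'): parent n2 fail=1; on 'a' 1 → fail=5;  out {0}∪{1,2}={0,1,2}

Text stream:
[0] read 'c'  n0⇒n1
[1] read 'a'  n1⇒n5  → match P1@[1:1],P2@[0:1]
[2] read 'c'  n5⇒n1 (fail-walked)
[3] read 'c'  n1⇒n2
[4] read 'c'  n2⇒n2 (fail-walked)
[5] read 'a'  n2⇒n3  → match P0@[3:5],P1@[5:5],P2@[4:5]
[6] read 'b'  n3⇒n0 (fail-walked)
[7] read 'b'  n0⇒n0
[8] read 'c'  n0⇒n1
[9] read 'a'  n1⇒n5  → match P1@[9:9],P2@[8:9]
[10] read 'c'  n5⇒n1 (fail-walked)
[11] read 'c'  n1⇒n2
[12] read 'a'  n2⇒n3  → match P0@[10:12],P1@[12:12],P2@[11:12]
[13] read 'c'  n3⇒n1 (fail-walked)
[14] read 'b'  n1⇒n0 (fail-walked)
[15] read 'a'  n0⇒n4  → match P1@[15:15]
[16] read 'b'  n4⇒n0 (fail-walked)
[17] read 'c'  n0⇒n1
[18] read 'c'  n1⇒n2
[19] read 'a'  n2⇒n3  → match P0@[17:19],P1@[19:19],P2@[18:19]
[20] read 'c'  n3⇒n1 (fail-walked)
[21] read 'a'  n1⇒n5  → match P1@[21:21],P2@[20:21]
[22] read 'a'  n5⇒n4 (fail-walked)  → match P1@[22:22]
[23] read 'c'  n4⇒n1 (fail-walked)
[24] read 'c'  n1⇒n2
[25] read 'a'  n2⇒n3  → match P0@[23:25],P1@[25:25],P2@[24:25]
[26] read 'c'  n3⇒n1 (fail-walked)
[27] read 'c'  n1⇒n2
[28] read 'a'  n2⇒n3  → match P0@[26:28],P1@[28:28],P2@[27:28]
[29] read 'c'  n3⇒n1 (fail-walked)
[30] read 'a'  n1⇒n5  → match P1@[30:30],P2@[29:30]

Result: [[1,1],[1,2],[5,0],[5,1],[5,2],[9,1],[9,2],[12,0],[12,1],[12,2],[15,1],[19,0],[19,1],[19,2],[21,1],[21,2],[22,1],[25,0],[25,1],[25,2],[28,0],[28,1],[28,2],[30,1],[30,2]]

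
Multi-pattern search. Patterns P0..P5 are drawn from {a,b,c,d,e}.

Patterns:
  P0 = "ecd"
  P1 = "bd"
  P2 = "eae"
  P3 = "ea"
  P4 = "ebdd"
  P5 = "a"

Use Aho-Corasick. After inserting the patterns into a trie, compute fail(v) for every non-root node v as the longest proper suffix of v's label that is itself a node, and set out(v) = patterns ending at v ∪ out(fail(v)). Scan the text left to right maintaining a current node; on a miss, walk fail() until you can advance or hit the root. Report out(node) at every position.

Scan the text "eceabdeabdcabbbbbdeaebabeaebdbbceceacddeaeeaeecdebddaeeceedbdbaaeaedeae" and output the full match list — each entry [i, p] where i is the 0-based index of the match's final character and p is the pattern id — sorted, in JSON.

Construct AC machine:
Trie nodes:
  n0 'ε': a→11 b→4 e→1
  n1 'e': a→6 b→8 c→2
  n2 'ec': d→3
  n3 'ecd': ·  ←P0
  n4 'b': d→5
  n5 'bd': ·  ←P1
  n6 'ea': e→7  ←P3
  n7 'eae': ·  ←P2
  n8 'eb': d→9
  n9 'ebd': d→10
  n10 'ebdd': ·  ←P4
  n11 'a': ·  ←P5

Failure links (BFS by depth):
  fail(1) 'e': from fail(0)=0 chase 'e': 0 ⇒ 0;  out=∅∪out(0)=∅
  fail(4) 'b': from fail(0)=0 chase 'b': 0 ⇒ 0;  out=∅∪out(0)=∅
  fail(11) 'a': from fail(0)=0 chase 'a': 0 ⇒ 0;  out={5}∪out(0)={5}
  fail(2) 'ec': from fail(1)=0 chase 'c': 0 ⇒ 0;  out=∅∪out(0)=∅
  fail(5) 'bd': from fail(4)=0 chase 'd': 0 ⇒ 0;  out={1}∪out(0)={1}
  fail(6) 'ea': from fail(1)=0 chase 'a': 0 ⇒ 11;  out={3}∪out(11)={3,5}
  fail(8) 'eb': from fail(1)=0 chase 'b': 0 ⇒ 4;  out=∅∪out(4)=∅
  fail(3) 'ecd': from fail(2)=0 chase 'd': 0 ⇒ 0;  out={0}∪out(0)={0}
  fail(7) 'eae': from fail(6)=11 chase 'e': 11→0 ⇒ 1;  out={2}∪out(1)={2}
  fail(9) 'ebd': from fail(8)=4 chase 'd': 4 ⇒ 5;  out=∅∪out(5)={1}
  fail(10) 'ebdd': from fail(9)=5 chase 'd': 5→0 ⇒ 0;  out={4}∪out(0)={4}

Scan:
[0] read 'e'  n0⇒n1
[1] read 'c'  n1⇒n2
[2] read 'e'  n2⇒n1 (fail-walked)
[3] read 'a'  n1⇒n6  ** P3@[2:3],P5@[3:3]
[4] read 'b'  n6⇒n4 (fail-walked)
[5] read 'd'  n4⇒n5  ** P1@[4:5]
[6] read 'e'  n5⇒n1 (fail-walked)
[7] read 'a'  n1⇒n6  ** P3@[6:7],P5@[7:7]
[8] read 'b'  n6⇒n4 (fail-walked)
[9] read 'd'  n4⇒n5  ** P1@[8:9]
[10] read 'c'  n5⇒n0 (fail-walked)
[11] read 'a'  n0⇒n11  ** P5@[11:11]
[12] read 'b'  n11⇒n4 (fail-walked)
[13] read 'b'  n4⇒n4 (fail-walked)
[14] read 'b'  n4⇒n4 (fail-walked)
[15] read 'b'  n4⇒n4 (fail-walked)
[16] read 'b'  n4⇒n4 (fail-walked)
[17] read 'd'  n4⇒n5  ** P1@[16:17]
[18] read 'e'  n5⇒n1 (fail-walked)
[19] read 'a'  n1⇒n6  ** P3@[18:19],P5@[19:19]
[20] read 'e'  n6⇒n7  ** P2@[18:20]
[21] read 'b'  n7⇒n8 (fail-walked)
[22] read 'a'  n8⇒n11 (fail-walked)  ** P5@[22:22]
[23] read 'b'  n11⇒n4 (fail-walked)
[24] read 'e'  n4⇒n1 (fail-walked)
[25] read 'a'  n1⇒n6  ** P3@[24:25],P5@[25:25]
[26] read 'e'  n6⇒n7  ** P2@[24:26]
[27] read 'b'  n7⇒n8 (fail-walked)
[28] read 'd'  n8⇒n9  ** P1@[27:28]
[29] read 'b'  n9⇒n4 (fail-walked)
[30] read 'b'  n4⇒n4 (fail-walked)
[31] read 'c'  n4⇒n0 (fail-walked)
[32] read 'e'  n0⇒n1
[33] read 'c'  n1⇒n2
[34] read 'e'  n2⇒n1 (fail-walked)
[35] read 'a'  n1⇒n6  ** P3@[34:35],P5@[35:35]
[36] read 'c'  n6⇒n0 (fail-walked)
[37] read 'd'  n0⇒n0
[38] read 'd'  n0⇒n0
[39] read 'e'  n0⇒n1
[40] read 'a'  n1⇒n6  ** P3@[39:40],P5@[40:40]
[41] read 'e'  n6⇒n7  ** P2@[39:41]
[42] read 'e'  n7⇒n1 (fail-walked)
[43] read 'a'  n1⇒n6  ** P3@[42:43],P5@[43:43]
[44] read 'e'  n6⇒n7  ** P2@[42:44]
[45] read 'e'  n7⇒n1 (fail-walked)
[46] read 'c'  n1⇒n2
[47] read 'd'  n2⇒n3  ** P0@[45:47]
[48] read 'e'  n3⇒n1 (fail-walked)
[49] read 'b'  n1⇒n8
[50] read 'd'  n8⇒n9  ** P1@[49:50]
[51] read 'd'  n9⇒n10  ** P4@[48:51]
[52] read 'a'  n10⇒n11 (fail-walked)  ** P5@[52:52]
[53] read 'e'  n11⇒n1 (fail-walked)
[54] read 'e'  n1⇒n1 (fail-walked)
[55] read 'c'  n1⇒n2
[56] read 'e'  n2⇒n1 (fail-walked)
[57] read 'e'  n1⇒n1 (fail-walked)
[58] read 'd'  n1⇒n0 (fail-walked)
[59] read 'b'  n0⇒n4
[60] read 'd'  n4⇒n5  ** P1@[59:60]
[61] read 'b'  n5⇒n4 (fail-walked)
[62] read 'a'  n4⇒n11 (fail-walked)  ** P5@[62:62]
[63] read 'a'  n11⇒n11 (fail-walked)  ** P5@[63:63]
[64] read 'e'  n11⇒n1 (fail-walked)
[65] read 'a'  n1⇒n6  ** P3@[64:65],P5@[65:65]
[66] read 'e'  n6⇒n7  ** P2@[64:66]
[67] read 'd'  n7⇒n0 (fail-walked)
[68] read 'e'  n0⇒n1
[69] read 'a'  n1⇒n6  ** P3@[68:69],P5@[69:69]
[70] read 'e'  n6⇒n7  ** P2@[68:70]

All matches (sorted): [[3,3],[3,5],[5,1],[7,3],[7,5],[9,1],[11,5],[17,1],[19,3],[19,5],[20,2],[22,5],[25,3],[25,5],[26,2],[28,1],[35,3],[35,5],[40,3],[40,5],[41,2],[43,3],[43,5],[44,2],[47,0],[50,1],[51,4],[52,5],[60,1],[62,5],[63,5],[65,3],[65,5],[66,2],[69,3],[69,5],[70,2]]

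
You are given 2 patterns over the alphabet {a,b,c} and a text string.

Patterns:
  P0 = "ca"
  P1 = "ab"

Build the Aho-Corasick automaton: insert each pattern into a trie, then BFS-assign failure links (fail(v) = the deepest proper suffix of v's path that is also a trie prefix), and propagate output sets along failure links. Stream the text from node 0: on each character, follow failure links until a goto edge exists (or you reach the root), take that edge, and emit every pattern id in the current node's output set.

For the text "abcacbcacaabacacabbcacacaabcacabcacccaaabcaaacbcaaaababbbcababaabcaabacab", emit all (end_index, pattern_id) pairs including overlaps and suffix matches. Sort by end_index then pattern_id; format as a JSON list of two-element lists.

Build:
Trie nodes:
  0='ε' goto a→3 c→1
  1='c' goto a→2
  2='ca' goto ·  ←P0
  3='a' goto b→4
  4='ab' goto ·  ←P1

Failure links (BFS by depth):
  n1('c'): parent n0 fail=0; on 'c' 0 → fail=0;  out ∅∪∅=∅
  n3('a'): parent n0 fail=0; on 'a' 0 → fail=0;  out ∅∪∅=∅
  n2('ca'): parent n1 fail=0; on 'a' 0 → fail=3;  out {0}∪∅={0}
  n4('ab'): parent n3 fail=0; on 'b' 0 → fail=0;  out {1}∪∅={1}

Text stream:
pos 0 'a': at 3
pos 1 'b': at 4  → match P1@[0:1]
pos 2 'c': at 1 (via fail)
pos 3 'a': at 2  → match P0@[2:3]
pos 4 'c': at 1 (via fail)
pos 5 'b': at 0 (via fail)
pos 6 'c': at 1
pos 7 'a': at 2  → match P0@[6:7]
pos 8 'c': at 1 (via fail)
pos 9 'a': at 2  → match P0@[8:9]
pos 10 'a': at 3 (via fail)
pos 11 'b': at 4  → match P1@[10:11]
pos 12 'a': at 3 (via fail)
pos 13 'c': at 1 (via fail)
pos 14 'a': at 2  → match P0@[13:14]
pos 15 'c': at 1 (via fail)
pos 16 'a': at 2  → match P0@[15:16]
pos 17 'b': at 4 (via fail)  → match P1@[16:17]
pos 18 'b': at 0 (via fail)
pos 19 'c': at 1
pos 20 'a': at 2  → match P0@[19:20]
pos 21 'c': at 1 (via fail)
pos 22 'a': at 2  → match P0@[21:22]
pos 23 'c': at 1 (via fail)
pos 24 'a': at 2  → match P0@[23:24]
pos 25 'a': at 3 (via fail)
pos 26 'b': at 4  → match P1@[25:26]
pos 27 'c': at 1 (via fail)
pos 28 'a': at 2  → match P0@[27:28]
pos 29 'c': at 1 (via fail)
pos 30 'a': at 2  → match P0@[29:30]
pos 31 'b': at 4 (via fail)  → match P1@[30:31]
pos 32 'c': at 1 (via fail)
pos 33 'a': at 2  → match P0@[32:33]
pos 34 'c': at 1 (via fail)
pos 35 'c': at 1 (via fail)
pos 36 'c': at 1 (via fail)
pos 37 'a': at 2  → match P0@[36:37]
pos 38 'a': at 3 (via fail)
pos 39 'a': at 3 (via fail)
pos 40 'b': at 4  → match P1@[39:40]
pos 41 'c': at 1 (via fail)
pos 42 'a': at 2  → match P0@[41:42]
pos 43 'a': at 3 (via fail)
pos 44 'a': at 3 (via fail)
pos 45 'c': at 1 (via fail)
pos 46 'b': at 0 (via fail)
pos 47 'c': at 1
pos 48 'a': at 2  → match P0@[47:48]
pos 49 'a': at 3 (via fail)
pos 50 'a': at 3 (via fail)
pos 51 'a': at 3 (via fail)
pos 52 'b': at 4  → match P1@[51:52]
pos 53 'a': at 3 (via fail)
pos 54 'b': at 4  → match P1@[53:54]
pos 55 'b': at 0 (via fail)
pos 56 'b': at 0
pos 57 'c': at 1
pos 58 'a': at 2  → match P0@[57:58]
pos 59 'b': at 4 (via fail)  → match P1@[58:59]
pos 60 'a': at 3 (via fail)
pos 61 'b': at 4  → match P1@[60:61]
pos 62 'a': at 3 (via fail)
pos 63 'a': at 3 (via fail)
pos 64 'b': at 4  → match P1@[63:64]
pos 65 'c': at 1 (via fail)
pos 66 'a': at 2  → match P0@[65:66]
pos 67 'a': at 3 (via fail)
pos 68 'b': at 4  → match P1@[67:68]
pos 69 'a': at 3 (via fail)
pos 70 'c': at 1 (via fail)
pos 71 'a': at 2  → match P0@[70:71]
pos 72 'b': at 4 (via fail)  → match P1@[71:72]

Result: [[1,1],[3,0],[7,0],[9,0],[11,1],[14,0],[16,0],[17,1],[20,0],[22,0],[24,0],[26,1],[28,0],[30,0],[31,1],[33,0],[37,0],[40,1],[42,0],[48,0],[52,1],[54,1],[58,0],[59,1],[61,1],[64,1],[66,0],[68,1],[71,0],[72,1]]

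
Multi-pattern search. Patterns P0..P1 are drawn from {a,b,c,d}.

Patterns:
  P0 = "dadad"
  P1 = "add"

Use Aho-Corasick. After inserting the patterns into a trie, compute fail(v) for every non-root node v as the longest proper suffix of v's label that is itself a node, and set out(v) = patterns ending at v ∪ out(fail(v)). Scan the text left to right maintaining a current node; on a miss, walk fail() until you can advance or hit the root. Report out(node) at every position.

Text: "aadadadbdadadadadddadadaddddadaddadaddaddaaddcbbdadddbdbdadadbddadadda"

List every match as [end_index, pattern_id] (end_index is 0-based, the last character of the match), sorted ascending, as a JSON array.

Construct AC machine:
Trie (insert patterns):
  0='ε' goto a→6 d→1
  1='d' goto a→2
  2='da' goto d→3
  3='dad' goto a→4
  4='dada' goto d→5
  5='dadad' goto ·  ←P0
  6='a' goto d→7
  7='ad' goto d→8
  8='add' goto ·  ←P1

Failure links (BFS by depth):
  fail(1) 'd': from fail(0)=0 chase 'd': 0 ⇒ 0;  out=∅∪out(0)=∅
  fail(6) 'a': from fail(0)=0 chase 'a': 0 ⇒ 0;  out=∅∪out(0)=∅
  fail(2) 'da': from fail(1)=0 chase 'a': 0 ⇒ 6;  out=∅∪out(6)=∅
  fail(7) 'ad': from fail(6)=0 chase 'd': 0 ⇒ 1;  out=∅∪out(1)=∅
  fail(3) 'dad': from fail(2)=6 chase 'd': 6 ⇒ 7;  out=∅∪out(7)=∅
  fail(8) 'add': from fail(7)=1 chase 'd': 1→0 ⇒ 1;  out={1}∪out(1)={1}
  fail(4) 'dada': from fail(3)=7 chase 'a': 7→1 ⇒ 2;  out=∅∪out(2)=∅
  fail(5) 'dadad': from fail(4)=2 chase 'd': 2 ⇒ 3;  out={0}∪out(3)={0}

Scan:
pos 0 'a': at 6
pos 1 'a': at 6 (fail-walked)
pos 2 'd': at 7
pos 3 'a': at 2 (fail-walked)
pos 4 'd': at 3
pos 5 'a': at 4
pos 6 'd': at 5  ** P0@[2:6]
pos 7 'b': at 0 (fail-walked)
pos 8 'd': at 1
pos 9 'a': at 2
pos 10 'd': at 3
pos 11 'a': at 4
pos 12 'd': at 5  ** P0@[8:12]
pos 13 'a': at 4 (fail-walked)
pos 14 'd': at 5  ** P0@[10:14]
pos 15 'a': at 4 (fail-walked)
pos 16 'd': at 5  ** P0@[12:16]
pos 17 'd': at 8 (fail-walked)  ** P1@[15:17]
pos 18 'd': at 1 (fail-walked)
pos 19 'a': at 2
pos 20 'd': at 3
pos 21 'a': at 4
pos 22 'd': at 5  ** P0@[18:22]
pos 23 'a': at 4 (fail-walked)
pos 24 'd': at 5  ** P0@[20:24]
pos 25 'd': at 8 (fail-walked)  ** P1@[23:25]
pos 26 'd': at 1 (fail-walked)
pos 27 'd': at 1 (fail-walked)
pos 28 'a': at 2
pos 29 'd': at 3
pos 30 'a': at 4
pos 31 'd': at 5  ** P0@[27:31]
pos 32 'd': at 8 (fail-walked)  ** P1@[30:32]
pos 33 'a': at 2 (fail-walked)
pos 34 'd': at 3
pos 35 'a': at 4
pos 36 'd': at 5  ** P0@[32:36]
pos 37 'd': at 8 (fail-walked)  ** P1@[35:37]
pos 38 'a': at 2 (fail-walked)
pos 39 'd': at 3
pos 40 'd': at 8 (fail-walked)  ** P1@[38:40]
pos 41 'a': at 2 (fail-walked)
pos 42 'a': at 6 (fail-walked)
pos 43 'd': at 7
pos 44 'd': at 8  ** P1@[42:44]
pos 45 'c': at 0 (fail-walked)
pos 46 'b': at 0
pos 47 'b': at 0
pos 48 'd': at 1
pos 49 'a': at 2
pos 50 'd': at 3
pos 51 'd': at 8 (fail-walked)  ** P1@[49:51]
pos 52 'd': at 1 (fail-walked)
pos 53 'b': at 0 (fail-walked)
pos 54 'd': at 1
pos 55 'b': at 0 (fail-walked)
pos 56 'd': at 1
pos 57 'a': at 2
pos 58 'd': at 3
pos 59 'a': at 4
pos 60 'd': at 5  ** P0@[56:60]
pos 61 'b': at 0 (fail-walked)
pos 62 'd': at 1
pos 63 'd': at 1 (fail-walked)
pos 64 'a': at 2
pos 65 'd': at 3
pos 66 'a': at 4
pos 67 'd': at 5  ** P0@[63:67]
pos 68 'd': at 8 (fail-walked)  ** P1@[66:68]
pos 69 'a': at 2 (fail-walked)

All matches (sorted): [[6,0],[12,0],[14,0],[16,0],[17,1],[22,0],[24,0],[25,1],[31,0],[32,1],[36,0],[37,1],[40,1],[44,1],[51,1],[60,0],[67,0],[68,1]]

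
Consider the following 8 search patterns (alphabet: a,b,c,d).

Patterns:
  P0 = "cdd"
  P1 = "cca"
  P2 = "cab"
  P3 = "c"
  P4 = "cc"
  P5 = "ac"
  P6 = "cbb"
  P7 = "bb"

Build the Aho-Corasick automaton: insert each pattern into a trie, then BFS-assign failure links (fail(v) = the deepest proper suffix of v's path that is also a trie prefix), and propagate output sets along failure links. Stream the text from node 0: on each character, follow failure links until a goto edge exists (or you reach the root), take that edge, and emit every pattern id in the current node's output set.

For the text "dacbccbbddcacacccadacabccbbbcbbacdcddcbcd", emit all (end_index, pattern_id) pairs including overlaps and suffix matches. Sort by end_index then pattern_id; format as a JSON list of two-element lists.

Build automaton:
Trie nodes:
  0='ε' goto a→8 b→12 c→1
  1='c' goto a→6 b→10 c→4 d→2  ←P3
  2='cd' goto d→3
  3='cdd' goto ·  ←P0
  4='cc' goto a→5  ←P4
  5='cca' goto ·  ←P1
  6='ca' goto b→7
  7='cab' goto ·  ←P2
  8='a' goto c→9
  9='ac' goto ·  ←P5
  10='cb' goto b→11
  11='cbb' goto ·  ←P6
  12='b' goto b→13
  13='bb' goto ·  ←P7

Failure links (BFS by depth):
  fail(1) 'c': from fail(0)=0 chase 'c': 0 ⇒ 0;  out={3}∪out(0)={3}
  fail(8) 'a': from fail(0)=0 chase 'a': 0 ⇒ 0;  out=∅∪out(0)=∅
  fail(12) 'b': from fail(0)=0 chase 'b': 0 ⇒ 0;  out=∅∪out(0)=∅
  fail(2) 'cd': from fail(1)=0 chase 'd': 0 ⇒ 0;  out=∅∪out(0)=∅
  fail(4) 'cc': from fail(1)=0 chase 'c': 0 ⇒ 1;  out={4}∪out(1)={3,4}
  fail(6) 'ca': from fail(1)=0 chase 'a': 0 ⇒ 8;  out=∅∪out(8)=∅
  fail(9) 'ac': from fail(8)=0 chase 'c': 0 ⇒ 1;  out={5}∪out(1)={3,5}
  fail(10) 'cb': from fail(1)=0 chase 'b': 0 ⇒ 12;  out=∅∪out(12)=∅
  fail(13) 'bb': from fail(12)=0 chase 'b': 0 ⇒ 12;  out={7}∪out(12)={7}
  fail(3) 'cdd': from fail(2)=0 chase 'd': 0 ⇒ 0;  out={0}∪out(0)={0}
  fail(5) 'cca': from fail(4)=1 chase 'a': 1 ⇒ 6;  out={1}∪out(6)={1}
  fail(7) 'cab': from fail(6)=8 chase 'b': 8→0 ⇒ 12;  out={2}∪out(12)={2}
  fail(11) 'cbb': from fail(10)=12 chase 'b': 12 ⇒ 13;  out={6}∪out(13)={6,7}

Scan:
pos 0 'd': at 0
pos 1 'a': at 8
pos 2 'c': at 9  ** P3@[2:2],P5@[1:2]
pos 3 'b': at 10 ·f
pos 4 'c': at 1 ·f  ** P3@[4:4]
pos 5 'c': at 4  ** P3@[5:5],P4@[4:5]
pos 6 'b': at 10 ·f
pos 7 'b': at 11  ** P6@[5:7],P7@[6:7]
pos 8 'd': at 0 ·f
pos 9 'd': at 0
pos 10 'c': at 1  ** P3@[10:10]
pos 11 'a': at 6
pos 12 'c': at 9 ·f  ** P3@[12:12],P5@[11:12]
pos 13 'a': at 6 ·f
pos 14 'c': at 9 ·f  ** P3@[14:14],P5@[13:14]
pos 15 'c': at 4 ·f  ** P3@[15:15],P4@[14:15]
pos 16 'c': at 4 ·f  ** P3@[16:16],P4@[15:16]
pos 17 'a': at 5  ** P1@[15:17]
pos 18 'd': at 0 ·f
pos 19 'a': at 8
pos 20 'c': at 9  ** P3@[20:20],P5@[19:20]
pos 21 'a': at 6 ·f
pos 22 'b': at 7  ** P2@[20:22]
pos 23 'c': at 1 ·f  ** P3@[23:23]
pos 24 'c': at 4  ** P3@[24:24],P4@[23:24]
pos 25 'b': at 10 ·f
pos 26 'b': at 11  ** P6@[24:26],P7@[25:26]
pos 27 'b': at 13 ·f  ** P7@[26:27]
pos 28 'c': at 1 ·f  ** P3@[28:28]
pos 29 'b': at 10
pos 30 'b': at 11  ** P6@[28:30],P7@[29:30]
pos 31 'a': at 8 ·f
pos 32 'c': at 9  ** P3@[32:32],P5@[31:32]
pos 33 'd': at 2 ·f
pos 34 'c': at 1 ·f  ** P3@[34:34]
pos 35 'd': at 2
pos 36 'd': at 3  ** P0@[34:36]
pos 37 'c': at 1 ·f  ** P3@[37:37]
pos 38 'b': at 10
pos 39 'c': at 1 ·f  ** P3@[39:39]
pos 40 'd': at 2

Matches: [[2,3],[2,5],[4,3],[5,3],[5,4],[7,6],[7,7],[10,3],[12,3],[12,5],[14,3],[14,5],[15,3],[15,4],[16,3],[16,4],[17,1],[20,3],[20,5],[22,2],[23,3],[24,3],[24,4],[26,6],[26,7],[27,7],[28,3],[30,6],[30,7],[32,3],[32,5],[34,3],[36,0],[37,3],[39,3]]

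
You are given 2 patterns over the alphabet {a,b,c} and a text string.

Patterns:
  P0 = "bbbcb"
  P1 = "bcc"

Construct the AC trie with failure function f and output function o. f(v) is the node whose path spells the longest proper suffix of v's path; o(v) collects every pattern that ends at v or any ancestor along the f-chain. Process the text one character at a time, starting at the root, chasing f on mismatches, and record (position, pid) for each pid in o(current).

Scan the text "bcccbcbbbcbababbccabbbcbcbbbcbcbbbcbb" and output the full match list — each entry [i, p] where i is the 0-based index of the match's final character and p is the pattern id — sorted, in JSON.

Construct AC machine:
Trie nodes:
  0='ε' goto b→1
  1='b' goto b→2 c→6
  2='bb' goto b→3
  3='bbb' goto c→4
  4='bbbc' goto b→5
  5='bbbcb' goto ·  [P0 ends]
  6='bc' goto c→7
  7='bcc' goto ·  [P1 ends]

BFS fail/out derivation:
  n1('b'): parent n0 fail=0; on 'b' 0 → fail=0;  out ∅∪∅=∅
  n2('bb'): parent n1 fail=0; on 'b' 0 → fail=1;  out ∅∪∅=∅
  n6('bc'): parent n1 fail=0; on 'c' 0 → fail=0;  out ∅∪∅=∅
  n3('bbb'): parent n2 fail=1; on 'b' 1 → fail=2;  out ∅∪∅=∅
  n7('bcc'): parent n6 fail=0; on 'c' 0 → fail=0;  out {1}∪∅={1}
  n4('bbbc'): parent n3 fail=2; on 'c' 2→1 → fail=6;  out ∅∪∅=∅
  n5('bbbcb'): parent n4 fail=6; on 'b' 6→0 → fail=1;  out {0}∪∅={0}

Scan:
i=0 'b': node 0→1
i=1 'c': node 1→6
i=2 'c': node 6→7  ** P1@[0:2]
i=3 'c': node 7→0 (fail-walked)
i=4 'b': node 0→1
i=5 'c': node 1→6
i=6 'b': node 6→1 (fail-walked)
i=7 'b': node 1→2
i=8 'b': node 2→3
i=9 'c': node 3→4
i=10 'b': node 4→5  ** P0@[6:10]
i=11 'a': node 5→0 (fail-walked)
i=12 'b': node 0→1
i=13 'a': node 1→0 (fail-walked)
i=14 'b': node 0→1
i=15 'b': node 1→2
i=16 'c': node 2→6 (fail-walked)
i=17 'c': node 6→7  ** P1@[15:17]
i=18 'a': node 7→0 (fail-walked)
i=19 'b': node 0→1
i=20 'b': node 1→2
i=21 'b': node 2→3
i=22 'c': node 3→4
i=23 'b': node 4→5  ** P0@[19:23]
i=24 'c': node 5→6 (fail-walked)
i=25 'b': node 6→1 (fail-walked)
i=26 'b': node 1→2
i=27 'b': node 2→3
i=28 'c': node 3→4
i=29 'b': node 4→5  ** P0@[25:29]
i=30 'c': node 5→6 (fail-walked)
i=31 'b': node 6→1 (fail-walked)
i=32 'b': node 1→2
i=33 'b': node 2→3
i=34 'c': node 3→4
i=35 'b': node 4→5  ** P0@[31:35]
i=36 'b': node 5→2 (fail-walked)

Matches: [[2,1],[10,0],[17,1],[23,0],[29,0],[35,0]]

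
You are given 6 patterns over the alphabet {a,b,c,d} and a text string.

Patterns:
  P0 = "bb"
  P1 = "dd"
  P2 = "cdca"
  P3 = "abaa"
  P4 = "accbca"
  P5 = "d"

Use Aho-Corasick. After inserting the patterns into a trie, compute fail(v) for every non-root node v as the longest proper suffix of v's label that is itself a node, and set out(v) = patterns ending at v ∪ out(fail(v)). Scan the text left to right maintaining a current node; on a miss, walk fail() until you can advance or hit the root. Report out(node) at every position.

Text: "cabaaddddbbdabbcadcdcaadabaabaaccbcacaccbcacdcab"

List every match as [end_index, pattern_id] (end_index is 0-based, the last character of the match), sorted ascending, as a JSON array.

Build automaton:
Trie (insert patterns):
  n0 'ε': a→9 b→1 c→5 d→3
  n1 'b': b→2
  n2 'bb': ·  [P0 ends]
  n3 'd': d→4  [P5 ends]
  n4 'dd': ·  [P1 ends]
  n5 'c': d→6
  n6 'cd': c→7
  n7 'cdc': a→8
  n8 'cdca': ·  [P2 ends]
  n9 'a': b→10 c→13
  n10 'ab': a→11
  n11 'aba': a→12
  n12 'abaa': ·  [P3 ends]
  n13 'ac': c→14
  n14 'acc': b→15
  n15 'accb': c→16
  n16 'accbc': a→17
  n17 'accbca': ·  [P4 ends]

Failure links (BFS by depth):
  n1('b'): parent n0 fail=0; on 'b' 0 → fail=0;  out ∅∪∅=∅
  n3('d'): parent n0 fail=0; on 'd' 0 → fail=0;  out {5}∪∅={5}
  n5('c'): parent n0 fail=0; on 'c' 0 → fail=0;  out ∅∪∅=∅
  n9('a'): parent n0 fail=0; on 'a' 0 → fail=0;  out ∅∪∅=∅
  n2('bb'): parent n1 fail=0; on 'b' 0 → fail=1;  out {0}∪∅={0}
  n4('dd'): parent n3 fail=0; on 'd' 0 → fail=3;  out {1}∪{5}={1,5}
  n6('cd'): parent n5 fail=0; on 'd' 0 → fail=3;  out ∅∪{5}={5}
  n10('ab'): parent n9 fail=0; on 'b' 0 → fail=1;  out ∅∪∅=∅
  n13('ac'): parent n9 fail=0; on 'c' 0 → fail=5;  out ∅∪∅=∅
  n7('cdc'): parent n6 fail=3; on 'c' 3→0 → fail=5;  out ∅∪∅=∅
  n11('aba'): parent n10 fail=1; on 'a' 1→0 → fail=9;  out ∅∪∅=∅
  n14('acc'): parent n13 fail=5; on 'c' 5→0 → fail=5;  out ∅∪∅=∅
  n8('cdca'): parent n7 fail=5; on 'a' 5→0 → fail=9;  out {2}∪∅={2}
  n12('abaa'): parent n11 fail=9; on 'a' 9→0 → fail=9;  out {3}∪∅={3}
  n15('accb'): parent n14 fail=5; on 'b' 5→0 → fail=1;  out ∅∪∅=∅
  n16('accbc'): parent n15 fail=1; on 'c' 1→0 → fail=5;  out ∅∪∅=∅
  n17('accbca'): parent n16 fail=5; on 'a' 5→0 → fail=9;  out {4}∪∅={4}

Scan:
[0] read 'c'  n0⇒n5
[1] read 'a'  n5⇒n9 (fail-walked)
[2] read 'b'  n9⇒n10
[3] read 'a'  n10⇒n11
[4] read 'a'  n11⇒n12  ** P3@[1:4]
[5] read 'd'  n12⇒n3 (fail-walked)  ** P5@[5:5]
[6] read 'd'  n3⇒n4  ** P1@[5:6],P5@[6:6]
[7] read 'd'  n4⇒n4 (fail-walked)  ** P1@[6:7],P5@[7:7]
[8] read 'd'  n4⇒n4 (fail-walked)  ** P1@[7:8],P5@[8:8]
[9] read 'b'  n4⇒n1 (fail-walked)
[10] read 'b'  n1⇒n2  ** P0@[9:10]
[11] read 'd'  n2⇒n3 (fail-walked)  ** P5@[11:11]
[12] read 'a'  n3⇒n9 (fail-walked)
[13] read 'b'  n9⇒n10
[14] read 'b'  n10⇒n2 (fail-walked)  ** P0@[13:14]
[15] read 'c'  n2⇒n5 (fail-walked)
[16] read 'a'  n5⇒n9 (fail-walked)
[17] read 'd'  n9⇒n3 (fail-walked)  ** P5@[17:17]
[18] read 'c'  n3⇒n5 (fail-walked)
[19] read 'd'  n5⇒n6  ** P5@[19:19]
[20] read 'c'  n6⇒n7
[21] read 'a'  n7⇒n8  ** P2@[18:21]
[22] read 'a'  n8⇒n9 (fail-walked)
[23] read 'd'  n9⇒n3 (fail-walked)  ** P5@[23:23]
[24] read 'a'  n3⇒n9 (fail-walked)
[25] read 'b'  n9⇒n10
[26] read 'a'  n10⇒n11
[27] read 'a'  n11⇒n12  ** P3@[24:27]
[28] read 'b'  n12⇒n10 (fail-walked)
[29] read 'a'  n10⇒n11
[30] read 'a'  n11⇒n12  ** P3@[27:30]
[31] read 'c'  n12⇒n13 (fail-walked)
[32] read 'c'  n13⇒n14
[33] read 'b'  n14⇒n15
[34] read 'c'  n15⇒n16
[35] read 'a'  n16⇒n17  ** P4@[30:35]
[36] read 'c'  n17⇒n13 (fail-walked)
[37] read 'a'  n13⇒n9 (fail-walked)
[38] read 'c'  n9⇒n13
[39] read 'c'  n13⇒n14
[40] read 'b'  n14⇒n15
[41] read 'c'  n15⇒n16
[42] read 'a'  n16⇒n17  ** P4@[37:42]
[43] read 'c'  n17⇒n13 (fail-walked)
[44] read 'd'  n13⇒n6 (fail-walked)  ** P5@[44:44]
[45] read 'c'  n6⇒n7
[46] read 'a'  n7⇒n8  ** P2@[43:46]
[47] read 'b'  n8⇒n10 (fail-walked)

Matches: [[4,3],[5,5],[6,1],[6,5],[7,1],[7,5],[8,1],[8,5],[10,0],[11,5],[14,0],[17,5],[19,5],[21,2],[23,5],[27,3],[30,3],[35,4],[42,4],[44,5],[46,2]]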